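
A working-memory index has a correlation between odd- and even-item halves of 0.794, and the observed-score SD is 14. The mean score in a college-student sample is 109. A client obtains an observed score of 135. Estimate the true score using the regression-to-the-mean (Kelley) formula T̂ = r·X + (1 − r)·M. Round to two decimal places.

132.01

r_full = 2·0.794 / (1 + 0.794) ≈ 0.8852
T̂ = 0.8852(135) + 0.1148(109) ≈ 132.0145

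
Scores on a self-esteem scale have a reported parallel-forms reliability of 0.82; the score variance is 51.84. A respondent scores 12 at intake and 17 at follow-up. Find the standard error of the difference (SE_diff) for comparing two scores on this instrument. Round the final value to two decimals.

σ = 51.84^(1/2) = 7.20000
SEM = 7.20000 × √(1 − 0.82000) = 7.20000 × √0.18000 ≈ 7.20000 × 0.42426 ≈ 3.05470
Standard error of the difference = 3.05470·√2 ≈ 4.32000

4.32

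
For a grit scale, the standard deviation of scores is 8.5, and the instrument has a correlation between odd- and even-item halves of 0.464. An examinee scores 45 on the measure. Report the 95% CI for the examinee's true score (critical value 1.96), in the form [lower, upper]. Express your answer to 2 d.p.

Spearman-Brown: r = 2(0.464) / (1 + 0.464) = 0.92800 / 1.46400 ≈ 0.63388
SEM = 8.50000 * √(1 − 0.63388) = 8.50000 * √0.36612 ≈ 8.50000 * 0.60508 ≈ 5.14317
Half-width = 1.96*5.14317 ≈ 10.08061
Interval: (34.91939, 55.08061)

[34.92, 55.08]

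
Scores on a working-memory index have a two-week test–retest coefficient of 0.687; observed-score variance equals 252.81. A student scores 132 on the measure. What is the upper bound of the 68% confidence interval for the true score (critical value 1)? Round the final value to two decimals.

SD = √252.81 = 15.900
SEM = 15.900 * √(1 − 0.687) = 15.900 * √0.313 ≈ 15.900 * 0.559 ≈ 8.895
Half-width = 1*8.895 ≈ 8.895
Upper limit = 132 + 8.895 ≈ 140.895

140.90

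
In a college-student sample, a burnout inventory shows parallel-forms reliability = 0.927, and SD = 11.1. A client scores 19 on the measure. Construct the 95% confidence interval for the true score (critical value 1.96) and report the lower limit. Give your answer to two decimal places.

13.12

SEM = 11.100·√(1 − 0.927) ≃ 2.999
1.96 · SEM ≃ 5.878
Lower bound: 19 − 5.878 = 13.122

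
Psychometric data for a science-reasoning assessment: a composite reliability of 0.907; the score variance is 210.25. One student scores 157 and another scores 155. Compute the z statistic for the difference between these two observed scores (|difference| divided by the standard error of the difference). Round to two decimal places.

0.32

SD = √210.25 ≈ 14.500
The standard error of measurement is 14.500×√(1 − 0.907) ≈ 14.500×0.305 ≈ 4.422.
Standard error of the difference = 4.422·√2 ≈ 6.254
z = |157 − 155| / 6.254 = 2 / 6.254 ≈ 0.320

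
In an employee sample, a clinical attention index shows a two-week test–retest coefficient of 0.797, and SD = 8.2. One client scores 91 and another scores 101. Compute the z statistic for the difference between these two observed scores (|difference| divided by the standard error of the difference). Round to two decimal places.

1.91

SEM = 8.200 * √(1 − 0.797) = 8.200 * √0.203 ≈ 8.200 * 0.451 ≈ 3.695
SE_diff = √2 * SEM ≈ 5.225
z = 10 / 5.225 ≈ 1.914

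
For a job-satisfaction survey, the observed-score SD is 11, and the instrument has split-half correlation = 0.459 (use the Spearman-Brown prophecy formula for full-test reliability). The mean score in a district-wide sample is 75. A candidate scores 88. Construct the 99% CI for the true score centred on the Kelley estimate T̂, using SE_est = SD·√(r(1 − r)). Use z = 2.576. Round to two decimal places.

[69.49, 96.87]

Full-length reliability (Spearman-Brown) = 2(0.459)/(1+0.459) ≈ 0.62920
T̂ = 0.62920(88) + 0.37080(75) ≈ 83.17958
SE_est = SD × √(r(1 − r)) = 11.00000 × √0.23331 ≈ 11.00000 × 0.48302 ≈ 5.31321
CI = 83.17958 ± 2.576 × 5.31321 → [69.49273, 96.86642]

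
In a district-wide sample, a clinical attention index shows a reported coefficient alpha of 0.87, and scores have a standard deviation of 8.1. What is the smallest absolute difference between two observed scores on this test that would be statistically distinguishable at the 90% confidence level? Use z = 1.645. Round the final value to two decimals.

SEM = 8.100 · √(1 − 0.870) = 8.100 · √0.130 ≃ 8.100 · 0.361 ≃ 2.920
Standard error of the difference = 2.920·√2 ≃ 4.130
Smallest detectable difference = 1.645·4.130 ≃ 6.794

6.79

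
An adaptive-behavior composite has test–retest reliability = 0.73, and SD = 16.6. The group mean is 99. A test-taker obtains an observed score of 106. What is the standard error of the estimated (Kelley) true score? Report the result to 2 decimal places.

SE_est = 16.60000·√[r(1 − r)] ≃ 7.36973

7.37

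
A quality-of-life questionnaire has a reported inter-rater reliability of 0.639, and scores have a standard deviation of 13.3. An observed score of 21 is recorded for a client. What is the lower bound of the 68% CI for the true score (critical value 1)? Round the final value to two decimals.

The standard error of measurement is 13.3000*√(1 − 0.6390) ≈ 13.3000*0.6008 ≈ 7.9911.
Margin = 1 * 7.9911 ≈ 7.9911
Lower limit = 21 − 7.9911 ≈ 13.0089

13.01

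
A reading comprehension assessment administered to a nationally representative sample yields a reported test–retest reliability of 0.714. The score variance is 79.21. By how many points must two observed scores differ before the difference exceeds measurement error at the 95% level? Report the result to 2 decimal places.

13.19

σ = 79.21^(1/2) = 8.9000
SEM = 8.9000 × √(1 − 0.7140) = 8.9000 × √0.2860 ≈ 8.9000 × 0.5348 ≈ 4.7596
SE_diff = SEM × √2 ≈ 4.7596 × 1.4142 ≈ 6.7311
Smallest detectable difference = 1.96×6.7311 ≈ 13.1930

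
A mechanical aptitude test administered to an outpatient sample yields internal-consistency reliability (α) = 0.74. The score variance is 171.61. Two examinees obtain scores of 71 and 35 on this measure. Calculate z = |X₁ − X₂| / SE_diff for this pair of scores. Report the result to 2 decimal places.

SD = √171.61 = 13.100
SEM = 13.100×√(1 − 0.740) ≈ 6.680
SE_diff = SEM × √2 ≈ 6.680 × 1.414 ≈ 9.447
z = |71 − 35| / 9.447 = 36 / 9.447 ≈ 3.811

3.81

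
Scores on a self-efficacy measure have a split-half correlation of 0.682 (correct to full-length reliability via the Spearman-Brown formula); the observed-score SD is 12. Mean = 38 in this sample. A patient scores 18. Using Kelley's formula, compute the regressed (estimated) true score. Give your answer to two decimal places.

21.78

Full-length reliability (Spearman-Brown) = 2(0.682)/(1+0.682) ≈ 0.8109
Estimated true score = 0.8109×18 + (1 − 0.8109)×38 ≈ 21.7812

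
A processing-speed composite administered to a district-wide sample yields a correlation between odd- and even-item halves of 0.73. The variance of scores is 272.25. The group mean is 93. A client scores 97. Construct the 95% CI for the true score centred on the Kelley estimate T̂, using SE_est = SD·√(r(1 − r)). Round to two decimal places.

SD = √272.25 = 16.50000
Full-length reliability (Spearman-Brown) = 2(0.73)/(1+0.73) ≃ 0.84393
T̂ = r·X + (1 − r)·M = 0.84393·97 + 0.15607·93 ≃ 81.86127 + 14.51445 ≃ 96.37572
SE_est = SD · √(r(1 − r)) = 16.50000 · √0.13171 ≃ 16.50000 · 0.36292 ≃ 5.98820
CI = 96.37572 ± 1.96 · 5.98820 → [84.63885, 108.11259]

[84.64, 108.11]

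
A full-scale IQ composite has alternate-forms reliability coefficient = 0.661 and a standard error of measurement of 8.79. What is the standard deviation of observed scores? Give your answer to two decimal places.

15.10

SD = SEM / √(1 − r) = 8.79 / √0.3390 ≈ 8.79 / 0.5822 ≈ 15.0969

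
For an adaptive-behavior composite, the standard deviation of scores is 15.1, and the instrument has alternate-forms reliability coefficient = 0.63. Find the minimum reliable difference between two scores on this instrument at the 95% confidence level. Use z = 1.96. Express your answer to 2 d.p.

SEM = 15.100 * √(1 − 0.630) = 15.100 * √0.370 ≈ 15.100 * 0.608 ≈ 9.185
SE_diff = SEM * √2 ≈ 9.185 * 1.414 ≈ 12.990
Minimum reliable difference = 1.96 * SE_diff ≈ 1.96 * 12.990 ≈ 25.459

25.46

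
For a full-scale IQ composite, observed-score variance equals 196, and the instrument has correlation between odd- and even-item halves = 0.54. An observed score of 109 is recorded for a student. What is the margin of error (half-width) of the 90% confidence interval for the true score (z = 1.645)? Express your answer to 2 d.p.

12.59

SD = √196 ≈ 14.0000
Full-length reliability (Spearman-Brown) = 2(0.54)/(1+0.54) ≈ 0.7013
SEM = 14.0000 * √(1 − 0.7013) = 14.0000 * √0.2987 ≈ 14.0000 * 0.5465 ≈ 7.6515
1.645 * SEM ≈ 12.5867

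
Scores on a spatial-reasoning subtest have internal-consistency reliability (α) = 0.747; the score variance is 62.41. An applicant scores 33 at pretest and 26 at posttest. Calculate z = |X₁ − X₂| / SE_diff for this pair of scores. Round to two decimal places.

SD = √62.41 = 7.900
SEM = 7.900 × √(1 − 0.747) = 7.900 × √0.253 ≈ 7.900 × 0.503 ≈ 3.974
Standard error of the difference = 3.974·√2 ≈ 5.620
z = 7 / 5.620 ≈ 1.246

1.25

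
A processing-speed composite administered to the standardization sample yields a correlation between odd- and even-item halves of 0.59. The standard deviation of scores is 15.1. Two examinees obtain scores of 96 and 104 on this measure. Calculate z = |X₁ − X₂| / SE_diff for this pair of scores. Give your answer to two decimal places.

r_full = 2·0.59 / (1 + 0.59) ≃ 0.742
SEM = 15.100 × √(1 − 0.742) = 15.100 × √0.258 ≃ 15.100 × 0.508 ≃ 7.668
SE_diff = SEM × √2 ≃ 7.668 × 1.414 ≃ 10.844
z = |96 − 104| / 10.844 = 8 / 10.844 ≃ 0.738

0.74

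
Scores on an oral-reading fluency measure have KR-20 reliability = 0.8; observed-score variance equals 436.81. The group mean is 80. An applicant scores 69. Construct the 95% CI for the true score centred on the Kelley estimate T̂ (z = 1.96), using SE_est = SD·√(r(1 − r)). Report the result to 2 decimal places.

SD = √436.81 ≈ 20.9000
T̂ = 0.8000(69) + 0.2000(80) ≈ 71.2000
SE_est = 20.9000*√(0.8000*0.2000) ≈ 8.3600
95% CI: 71.2000 ± 16.3856 ≈ (54.8144, 87.5856)

[54.81, 87.59]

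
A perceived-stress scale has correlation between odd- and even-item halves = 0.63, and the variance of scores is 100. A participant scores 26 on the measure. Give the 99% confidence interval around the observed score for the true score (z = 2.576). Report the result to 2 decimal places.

SD = √100 = 10.0000
Full-length reliability (Spearman-Brown) = 2(0.63)/(1+0.63) ≈ 0.7730
The standard error of measurement is 10.0000*√(1 − 0.7730) ≈ 10.0000*0.4764 ≈ 4.7644.
Half-width = 2.576*4.7644 ≈ 12.2731
Interval: (13.7269, 38.2731)

[13.73, 38.27]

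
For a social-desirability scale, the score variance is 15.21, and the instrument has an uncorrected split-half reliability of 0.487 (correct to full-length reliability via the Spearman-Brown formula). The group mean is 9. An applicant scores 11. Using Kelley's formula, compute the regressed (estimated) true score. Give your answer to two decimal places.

r_full = 2·0.487 / (1 + 0.487) ≈ 0.655
T̂ = r·X + (1 − r)·M = 0.655·11 + 0.345·9 = 7.205 + 3.105 ≈ 10.310

10.31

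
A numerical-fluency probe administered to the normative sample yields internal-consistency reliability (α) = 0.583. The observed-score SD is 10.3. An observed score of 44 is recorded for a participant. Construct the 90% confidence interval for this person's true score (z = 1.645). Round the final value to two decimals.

[33.06, 54.94]

SEM = 10.300 * √(1 − 0.583) = 10.300 * √0.417 ≈ 10.300 * 0.646 ≈ 6.651
Half-width = 1.645*6.651 ≈ 10.941
90% CI: 44 ± 10.941 = [33.059, 54.941]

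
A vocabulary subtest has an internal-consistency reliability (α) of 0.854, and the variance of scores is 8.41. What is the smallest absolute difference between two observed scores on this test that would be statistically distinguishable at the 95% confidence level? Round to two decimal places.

3.07

σ = 8.41^(1/2) = 2.90000
SEM = 2.90000 · √(1 − 0.85400) = 2.90000 · √0.14600 ≃ 2.90000 · 0.38210 ≃ 1.10809
Standard error of the difference = 1.10809·√2 ≃ 1.56707
Smallest detectable difference = 1.96·1.56707 ≃ 3.07146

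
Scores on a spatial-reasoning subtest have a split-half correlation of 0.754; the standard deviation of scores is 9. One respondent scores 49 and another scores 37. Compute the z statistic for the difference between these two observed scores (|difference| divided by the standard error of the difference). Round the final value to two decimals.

2.52

Full-length reliability (Spearman-Brown) = 2(0.754)/(1+0.754) ≈ 0.8597
The standard error of measurement is 9.0000*√(1 − 0.8597) ≈ 9.0000*0.3745 ≈ 3.3705.
Standard error of the difference = 3.3705·√2 ≈ 4.7666
z = |49 − 37| / 4.7666 = 12 / 4.7666 ≈ 2.5175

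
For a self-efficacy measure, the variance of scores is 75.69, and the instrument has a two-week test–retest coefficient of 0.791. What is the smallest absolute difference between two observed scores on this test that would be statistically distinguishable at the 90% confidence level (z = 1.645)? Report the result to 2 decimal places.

9.25

SD = √75.69 = 8.7000
SEM = 8.7000 · √(1 − 0.7910) = 8.7000 · √0.2090 ≈ 8.7000 · 0.4572 ≈ 3.9773
SE_diff = SEM · √2 ≈ 3.9773 · 1.4142 ≈ 5.6248
Smallest detectable difference = 1.645·5.6248 ≈ 9.2528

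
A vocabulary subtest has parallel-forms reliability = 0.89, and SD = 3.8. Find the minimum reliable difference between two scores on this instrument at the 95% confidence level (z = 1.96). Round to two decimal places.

3.49

SEM = 3.800 × √(1 − 0.890) = 3.800 × √0.110 ≈ 3.800 × 0.332 ≈ 1.260
SE_diff = √2 × SEM ≈ 1.782
Smallest detectable difference = 1.96×1.782 ≈ 3.493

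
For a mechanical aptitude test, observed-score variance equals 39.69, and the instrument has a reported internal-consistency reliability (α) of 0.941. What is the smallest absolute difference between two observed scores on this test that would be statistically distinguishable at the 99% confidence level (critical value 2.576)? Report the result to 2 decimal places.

σ = 39.69^(1/2) = 6.30000
The standard error of measurement is 6.30000×√(1 − 0.94100) ≃ 6.30000×0.24290 ≃ 1.53026.
SE_diff = SEM × √2 ≃ 1.53026 × 1.41421 ≃ 2.16412
Minimum reliable difference = 2.576 × SE_diff ≃ 2.576 × 2.16412 ≃ 5.57478

5.57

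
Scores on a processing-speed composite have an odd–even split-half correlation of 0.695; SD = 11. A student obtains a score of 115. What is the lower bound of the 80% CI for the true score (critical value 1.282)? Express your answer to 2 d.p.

Spearman-Brown: r = 2(0.695) / (1 + 0.695) = 1.3900 / 1.6950 ≈ 0.8201
SEM = 11.0000 × √(1 − 0.8201) = 11.0000 × √0.1799 ≈ 11.0000 × 0.4242 ≈ 4.6661
Margin = 1.282 × 4.6661 ≈ 5.9820
Lower bound: 115 − 5.9820 = 109.0180

109.02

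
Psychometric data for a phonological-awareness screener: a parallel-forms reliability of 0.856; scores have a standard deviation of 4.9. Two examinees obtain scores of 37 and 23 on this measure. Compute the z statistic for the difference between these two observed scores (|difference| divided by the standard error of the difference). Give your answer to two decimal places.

SEM = 4.9000 · √(1 − 0.8560) = 4.9000 · √0.1440 ≈ 4.9000 · 0.3795 ≈ 1.8594
SE_diff = √2 · SEM ≈ 2.6296
z = 14 / 2.6296 ≈ 5.3240

5.32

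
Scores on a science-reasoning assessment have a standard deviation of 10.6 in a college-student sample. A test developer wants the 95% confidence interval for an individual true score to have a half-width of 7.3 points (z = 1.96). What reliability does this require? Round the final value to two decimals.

SEM needed = half-width / z = 7.3/1.96 ≈ 3.72449
r = 1 − (3.72449/10.6)² ≈ 1 − 0.12346 ≈ 0.87654

0.88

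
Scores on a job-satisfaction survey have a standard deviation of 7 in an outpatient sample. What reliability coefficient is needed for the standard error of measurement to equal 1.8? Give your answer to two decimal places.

r = 1 − (1.800/7)² ≈ 1 − 0.066 ≈ 0.934

0.93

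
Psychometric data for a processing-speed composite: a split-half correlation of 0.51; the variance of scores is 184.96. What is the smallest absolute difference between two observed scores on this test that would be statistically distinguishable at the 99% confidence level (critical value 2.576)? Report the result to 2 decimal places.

28.22

SD = √184.96 ≃ 13.60000
r_full = 2·0.51 / (1 + 0.51) ≃ 0.67550
SEM = 13.60000 * √(1 − 0.67550) = 13.60000 * √0.32450 ≃ 13.60000 * 0.56965 ≃ 7.74727
SE_diff = √2 * SEM ≃ 10.95629
Minimum reliable difference = 2.576 * SE_diff ≃ 2.576 * 10.95629 ≃ 28.22340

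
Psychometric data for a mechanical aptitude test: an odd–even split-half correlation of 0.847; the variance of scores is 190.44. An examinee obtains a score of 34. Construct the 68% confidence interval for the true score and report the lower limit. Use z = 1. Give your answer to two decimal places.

30.03

σ = 190.44^(1/2) = 13.8000
Spearman-Brown: r = 2(0.847) / (1 + 0.847) = 1.6940 / 1.8470 ≈ 0.9172
The standard error of measurement is 13.8000*√(1 − 0.9172) ≈ 13.8000*0.2878 ≈ 3.9718.
1 * SEM ≈ 3.9718
Lower bound: 34 − 3.9718 = 30.0282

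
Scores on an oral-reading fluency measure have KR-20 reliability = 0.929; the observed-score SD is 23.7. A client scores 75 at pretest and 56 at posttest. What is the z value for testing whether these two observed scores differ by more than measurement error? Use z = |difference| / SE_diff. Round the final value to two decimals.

2.13

SEM = 23.700 * √(1 − 0.929) = 23.700 * √0.071 ≃ 23.700 * 0.266 ≃ 6.315
SE_diff = √2 * SEM ≃ 8.931
z = |75 − 56| / 8.931 = 19 / 8.931 ≃ 2.127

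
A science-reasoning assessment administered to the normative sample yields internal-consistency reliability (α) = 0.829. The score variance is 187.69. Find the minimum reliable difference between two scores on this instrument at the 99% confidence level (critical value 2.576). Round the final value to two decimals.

σ = 187.69^(1/2) = 13.700
SEM = 13.700 * √(1 − 0.829) = 13.700 * √0.171 ≈ 13.700 * 0.414 ≈ 5.665
Standard error of the difference = 5.665·√2 ≈ 8.012
Smallest detectable difference = 2.576*8.012 ≈ 20.639

20.64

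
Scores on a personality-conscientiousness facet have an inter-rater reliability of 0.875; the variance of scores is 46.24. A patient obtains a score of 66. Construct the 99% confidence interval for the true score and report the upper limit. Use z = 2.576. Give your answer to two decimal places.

72.19

σ = 46.24^(1/2) = 6.8000
SEM = 6.8000 · √(1 − 0.8750) = 6.8000 · √0.1250 ≈ 6.8000 · 0.3536 ≈ 2.4042
Half-width = 2.576·2.4042 ≈ 6.1931
Upper limit = 66 + 6.1931 ≈ 72.1931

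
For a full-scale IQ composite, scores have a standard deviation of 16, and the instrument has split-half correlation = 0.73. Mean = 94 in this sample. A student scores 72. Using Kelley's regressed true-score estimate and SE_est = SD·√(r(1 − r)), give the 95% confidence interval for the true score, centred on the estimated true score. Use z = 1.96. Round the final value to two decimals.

Full-length reliability (Spearman-Brown) = 2(0.73)/(1+0.73) ≈ 0.8439
T̂ = 0.8439(72) + 0.1561(94) ≈ 75.4335
SE_est = 16.0000·√[r(1 − r)] ≈ 5.8067
95% CI: 75.4335 ± 11.3812 ≈ (64.0523, 86.8147)

[64.05, 86.81]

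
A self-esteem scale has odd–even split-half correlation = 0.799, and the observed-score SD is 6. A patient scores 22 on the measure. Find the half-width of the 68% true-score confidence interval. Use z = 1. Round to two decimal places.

Spearman-Brown: r = 2(0.799) / (1 + 0.799) = 1.598 / 1.799 ≈ 0.888
SEM = 6.000·√(1 − 0.888) ≈ 2.006
1 · SEM ≈ 2.006

2.01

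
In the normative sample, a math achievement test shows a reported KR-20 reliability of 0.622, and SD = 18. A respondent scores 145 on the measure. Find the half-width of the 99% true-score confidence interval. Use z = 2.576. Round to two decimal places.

28.51

SEM = 18.0000·√(1 − 0.6220) ≈ 11.0667
Margin = 2.576 · 11.0667 ≈ 28.5078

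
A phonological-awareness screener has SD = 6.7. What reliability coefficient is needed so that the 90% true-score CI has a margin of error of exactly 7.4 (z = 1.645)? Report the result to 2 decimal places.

0.55

SEM needed = half-width / z = 7.4/1.645 ≃ 4.4985
r = 1 − (SEM / SD)² = 1 − (4.4985 / 6.7)² ≃ 1 − 0.4508 ≃ 0.5492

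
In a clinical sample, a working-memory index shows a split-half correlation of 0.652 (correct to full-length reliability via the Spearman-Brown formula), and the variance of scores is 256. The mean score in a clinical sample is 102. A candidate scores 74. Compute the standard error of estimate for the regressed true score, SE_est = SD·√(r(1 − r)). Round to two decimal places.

SD = √256 ≈ 16.000
Full-length reliability (Spearman-Brown) = 2(0.652)/(1+0.652) ≈ 0.789
SE_est = 16.000·√[r(1 − r)] ≈ 6.524

6.52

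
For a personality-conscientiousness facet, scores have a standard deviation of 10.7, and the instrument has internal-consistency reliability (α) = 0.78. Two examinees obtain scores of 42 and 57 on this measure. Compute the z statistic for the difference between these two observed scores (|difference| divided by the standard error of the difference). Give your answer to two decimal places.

SEM = 10.700 * √(1 − 0.780) = 10.700 * √0.220 ≃ 10.700 * 0.469 ≃ 5.019
SE_diff = SEM * √2 ≃ 5.019 * 1.414 ≃ 7.098
z = |42 − 57| / 7.098 = 15 / 7.098 ≃ 2.113

2.11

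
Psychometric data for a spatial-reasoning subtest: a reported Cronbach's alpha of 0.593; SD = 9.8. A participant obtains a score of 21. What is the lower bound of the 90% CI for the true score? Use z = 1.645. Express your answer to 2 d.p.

10.72

The standard error of measurement is 9.8000*√(1 − 0.5930) ≃ 9.8000*0.6380 ≃ 6.2521.
Half-width = 1.645*6.2521 ≃ 10.2846
Lower bound: 21 − 10.2846 = 10.7154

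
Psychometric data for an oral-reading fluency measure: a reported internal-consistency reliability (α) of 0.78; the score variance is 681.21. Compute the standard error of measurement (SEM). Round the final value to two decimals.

SD = √681.21 = 26.10000
The standard error of measurement is 26.10000·√(1 − 0.78000) ≃ 26.10000·0.46904 ≃ 12.24199.

12.24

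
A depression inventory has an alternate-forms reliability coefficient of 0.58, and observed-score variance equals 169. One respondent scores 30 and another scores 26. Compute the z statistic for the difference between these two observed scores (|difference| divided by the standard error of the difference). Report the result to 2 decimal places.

0.34

SD = √169 ≈ 13.0000
SEM = 13.0000×√(1 − 0.5800) ≈ 8.4250
SE_diff = SEM × √2 ≈ 8.4250 × 1.4142 ≈ 11.9147
z = |30 − 26| / 11.9147 = 4 / 11.9147 ≈ 0.3357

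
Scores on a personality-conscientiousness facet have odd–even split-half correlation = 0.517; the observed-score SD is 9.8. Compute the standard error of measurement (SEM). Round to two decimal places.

5.53

r_full = 2·0.517 / (1 + 0.517) ≈ 0.682
The standard error of measurement is 9.800*√(1 − 0.682) ≈ 9.800*0.564 ≈ 5.530.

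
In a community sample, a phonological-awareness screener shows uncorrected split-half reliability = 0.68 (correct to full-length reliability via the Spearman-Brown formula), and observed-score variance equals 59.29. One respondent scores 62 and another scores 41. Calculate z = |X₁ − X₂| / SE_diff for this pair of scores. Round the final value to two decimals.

SD = √59.29 ≈ 7.7000
r_full = 2·0.68 / (1 + 0.68) ≈ 0.8095
SEM = 7.7000 · √(1 − 0.8095) = 7.7000 · √0.1905 ≈ 7.7000 · 0.4364 ≈ 3.3606
SE_diff = √2 · SEM ≈ 4.7525
z = |62 − 41| / 4.7525 = 21 / 4.7525 ≈ 4.4187

4.42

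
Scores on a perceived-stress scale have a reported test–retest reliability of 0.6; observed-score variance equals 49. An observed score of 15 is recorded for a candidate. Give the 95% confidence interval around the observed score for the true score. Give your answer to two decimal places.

[6.32, 23.68]

σ = 49^(1/2) = 7.00000
SEM = 7.00000·√(1 − 0.60000) ≈ 4.42719
1.96 · SEM ≈ 8.67729
95% CI: 15 ± 8.67729 = [6.32271, 23.67729]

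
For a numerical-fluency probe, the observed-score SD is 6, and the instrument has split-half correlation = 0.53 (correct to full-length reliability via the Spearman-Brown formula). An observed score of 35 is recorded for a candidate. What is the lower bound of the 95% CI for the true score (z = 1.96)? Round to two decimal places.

Spearman-Brown: r = 2(0.53) / (1 + 0.53) = 1.0600 / 1.5300 ≈ 0.6928
SEM = 6.0000 · √(1 − 0.6928) = 6.0000 · √0.3072 ≈ 6.0000 · 0.5542 ≈ 3.3255
Half-width = 1.96·3.3255 ≈ 6.5179
Lower bound: 35 − 6.5179 = 28.4821

28.48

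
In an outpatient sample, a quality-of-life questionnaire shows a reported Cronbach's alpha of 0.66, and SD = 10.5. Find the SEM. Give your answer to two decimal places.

6.12

The standard error of measurement is 10.50000*√(1 − 0.66000) ≈ 10.50000*0.58310 ≈ 6.12250.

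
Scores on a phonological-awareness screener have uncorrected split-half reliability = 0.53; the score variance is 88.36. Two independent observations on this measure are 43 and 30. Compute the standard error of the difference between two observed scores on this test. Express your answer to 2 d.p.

7.37

SD = √88.36 ≈ 9.40000
r_full = 2·0.53 / (1 + 0.53) ≈ 0.69281
The standard error of measurement is 9.40000×√(1 − 0.69281) ≈ 9.40000×0.55425 ≈ 5.20992.
SE_diff = SEM × √2 ≈ 5.20992 × 1.41421 ≈ 7.36794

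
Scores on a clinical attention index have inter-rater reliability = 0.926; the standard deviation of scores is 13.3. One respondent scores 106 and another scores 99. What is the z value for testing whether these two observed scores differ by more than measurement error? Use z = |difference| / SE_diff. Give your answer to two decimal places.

SEM = 13.3000 * √(1 − 0.9260) = 13.3000 * √0.0740 ≈ 13.3000 * 0.2720 ≈ 3.6180
SE_diff = √2 * SEM ≈ 5.1166
z = 7 / 5.1166 ≈ 1.3681

1.37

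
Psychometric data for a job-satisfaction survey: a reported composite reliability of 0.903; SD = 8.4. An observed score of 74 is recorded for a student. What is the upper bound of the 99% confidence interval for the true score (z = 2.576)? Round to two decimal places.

SEM = 8.4000×√(1 − 0.9030) ≈ 2.6162
Margin = 2.576 × 2.6162 ≈ 6.7392
Upper bound: 74 + 6.7392 = 80.7392

80.74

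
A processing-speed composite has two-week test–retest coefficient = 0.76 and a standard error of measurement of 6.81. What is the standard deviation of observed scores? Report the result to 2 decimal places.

13.90

SD = 6.81 / √(1 − 0.76) ≈ 13.901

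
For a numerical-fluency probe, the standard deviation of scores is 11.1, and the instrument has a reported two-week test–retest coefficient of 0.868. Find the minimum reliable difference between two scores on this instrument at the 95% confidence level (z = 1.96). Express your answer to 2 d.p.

SEM = 11.100*√(1 − 0.868) ≃ 4.033
SE_diff = SEM * √2 ≃ 4.033 * 1.414 ≃ 5.703
Smallest detectable difference = 1.96*5.703 ≃ 11.178

11.18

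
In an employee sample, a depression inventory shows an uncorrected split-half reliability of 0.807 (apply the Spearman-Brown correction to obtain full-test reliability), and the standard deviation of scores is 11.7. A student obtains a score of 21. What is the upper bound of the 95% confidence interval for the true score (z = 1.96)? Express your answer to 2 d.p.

28.49

Spearman-Brown: r = 2(0.807) / (1 + 0.807) = 1.61400 / 1.80700 ≃ 0.89319
SEM = 11.70000·√(1 − 0.89319) ≃ 3.82371
1.96 · SEM ≃ 7.49448
Upper bound: 21 + 7.49448 = 28.49448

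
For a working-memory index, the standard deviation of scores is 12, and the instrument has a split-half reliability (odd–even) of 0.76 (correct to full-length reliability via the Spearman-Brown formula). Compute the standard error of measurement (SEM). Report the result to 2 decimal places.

r_full = 2·0.76 / (1 + 0.76) ≃ 0.864
SEM = 12.000·√(1 − 0.864) ≃ 4.431

4.43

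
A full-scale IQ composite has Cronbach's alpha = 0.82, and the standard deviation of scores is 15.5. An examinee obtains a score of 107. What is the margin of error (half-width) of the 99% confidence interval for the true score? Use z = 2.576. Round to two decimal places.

The standard error of measurement is 15.500*√(1 − 0.820) ≈ 15.500*0.424 ≈ 6.576.
2.576 * SEM ≈ 16.940

16.94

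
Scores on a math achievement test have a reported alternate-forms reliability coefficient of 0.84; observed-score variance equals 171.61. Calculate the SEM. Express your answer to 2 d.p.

SD = √171.61 = 13.1000
SEM = 13.1000*√(1 − 0.8400) ≈ 5.2400

5.24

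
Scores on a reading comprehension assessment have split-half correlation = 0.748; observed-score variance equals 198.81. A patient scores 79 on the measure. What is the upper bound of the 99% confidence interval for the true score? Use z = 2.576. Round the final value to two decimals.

92.79

SD = √198.81 = 14.1000
Spearman-Brown: r = 2(0.748) / (1 + 0.748) = 1.4960 / 1.7480 ≈ 0.8558
The standard error of measurement is 14.1000*√(1 − 0.8558) ≈ 14.1000*0.3797 ≈ 5.3536.
2.576 * SEM ≈ 13.7910
Upper bound: 79 + 13.7910 = 92.7910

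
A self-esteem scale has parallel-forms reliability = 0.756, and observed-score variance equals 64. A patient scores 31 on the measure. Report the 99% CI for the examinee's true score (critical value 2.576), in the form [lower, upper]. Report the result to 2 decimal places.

[20.82, 41.18]

SD = √64 ≃ 8.00000
The standard error of measurement is 8.00000*√(1 − 0.75600) ≃ 8.00000*0.49396 ≃ 3.95171.
Half-width = 2.576*3.95171 ≃ 10.17960
CI = 31 ± 10.17960 → [20.82040, 41.17960]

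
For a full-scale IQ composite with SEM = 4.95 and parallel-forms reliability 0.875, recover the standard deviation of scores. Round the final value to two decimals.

SD = SEM / √(1 − r) = 4.95 / √0.125 ≃ 4.95 / 0.354 ≃ 14.001

14.00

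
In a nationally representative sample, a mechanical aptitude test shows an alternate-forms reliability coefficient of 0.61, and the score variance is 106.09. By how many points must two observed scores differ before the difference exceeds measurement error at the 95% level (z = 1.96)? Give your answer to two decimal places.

17.83

SD = √106.09 ≈ 10.3000
SEM = 10.3000 * √(1 − 0.6100) = 10.3000 * √0.3900 ≈ 10.3000 * 0.6245 ≈ 6.4323
SE_diff = √2 * SEM ≈ 9.0967
Smallest detectable difference = 1.96*9.0967 ≈ 17.8296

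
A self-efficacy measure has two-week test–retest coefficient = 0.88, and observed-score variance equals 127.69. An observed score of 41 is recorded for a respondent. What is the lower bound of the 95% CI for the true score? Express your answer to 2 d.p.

σ = 127.69^(1/2) = 11.300
SEM = 11.300 × √(1 − 0.880) = 11.300 × √0.120 ≃ 11.300 × 0.346 ≃ 3.914
Margin = 1.96 × 3.914 ≃ 7.672
Lower limit = 41 − 7.672 ≃ 33.328

33.33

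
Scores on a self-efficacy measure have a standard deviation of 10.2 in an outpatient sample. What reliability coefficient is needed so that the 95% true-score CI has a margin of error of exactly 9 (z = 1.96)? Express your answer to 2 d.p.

0.80

Required SEM = 9 / 1.96 ≈ 4.5918
r = 1 − (4.5918/10.2)² ≈ 1 − 0.2027 ≈ 0.7973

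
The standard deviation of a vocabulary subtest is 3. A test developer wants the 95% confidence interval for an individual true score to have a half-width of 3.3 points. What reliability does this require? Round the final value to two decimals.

0.69

SEM needed = half-width / z = 3.3/1.96 ≈ 1.684
r = 1 − (1.684/3)² ≈ 1 − 0.315 ≈ 0.685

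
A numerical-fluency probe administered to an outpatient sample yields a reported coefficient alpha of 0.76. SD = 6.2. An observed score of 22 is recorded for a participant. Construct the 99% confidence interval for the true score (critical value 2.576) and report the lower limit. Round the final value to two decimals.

SEM = 6.200 · √(1 − 0.760) = 6.200 · √0.240 ≈ 6.200 · 0.490 ≈ 3.037
2.576 · SEM ≈ 7.824
Lower limit = 22 − 7.824 ≈ 14.176

14.18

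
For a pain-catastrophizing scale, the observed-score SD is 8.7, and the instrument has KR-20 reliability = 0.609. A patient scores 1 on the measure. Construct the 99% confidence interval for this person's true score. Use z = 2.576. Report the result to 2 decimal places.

[-13.01, 15.01]

SEM = 8.70000 * √(1 − 0.60900) = 8.70000 * √0.39100 ≈ 8.70000 * 0.62530 ≈ 5.44011
Half-width = 2.576*5.44011 ≈ 14.01372
Interval: (-13.01372, 15.01372)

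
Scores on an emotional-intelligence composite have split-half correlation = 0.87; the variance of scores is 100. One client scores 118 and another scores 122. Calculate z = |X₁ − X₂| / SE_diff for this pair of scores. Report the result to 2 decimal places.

1.07

σ = 100^(1/2) = 10.0000
Spearman-Brown: r = 2(0.87) / (1 + 0.87) = 1.7400 / 1.8700 ≃ 0.9305
SEM = 10.0000 * √(1 − 0.9305) = 10.0000 * √0.0695 ≃ 10.0000 * 0.2637 ≃ 2.6366
SE_diff = SEM * √2 ≃ 2.6366 * 1.4142 ≃ 3.7288
z = |118 − 122| / 3.7288 = 4 / 3.7288 ≃ 1.0727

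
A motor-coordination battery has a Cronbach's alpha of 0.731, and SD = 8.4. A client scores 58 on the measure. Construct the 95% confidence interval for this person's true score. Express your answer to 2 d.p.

[49.46, 66.54]

SEM = 8.4000 · √(1 − 0.7310) = 8.4000 · √0.2690 ≈ 8.4000 · 0.5187 ≈ 4.3567
Margin = 1.96 · 4.3567 ≈ 8.5391
CI = 58 ± 8.5391 → [49.4609, 66.5391]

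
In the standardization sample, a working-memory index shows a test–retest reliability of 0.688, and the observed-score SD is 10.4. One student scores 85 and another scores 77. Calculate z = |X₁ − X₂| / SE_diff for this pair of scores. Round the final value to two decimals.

SEM = 10.4000 × √(1 − 0.6880) = 10.4000 × √0.3120 ≃ 10.4000 × 0.5586 ≃ 5.8091
SE_diff = √2 × SEM ≃ 8.2153
z = 8 / 8.2153 ≃ 0.9738

0.97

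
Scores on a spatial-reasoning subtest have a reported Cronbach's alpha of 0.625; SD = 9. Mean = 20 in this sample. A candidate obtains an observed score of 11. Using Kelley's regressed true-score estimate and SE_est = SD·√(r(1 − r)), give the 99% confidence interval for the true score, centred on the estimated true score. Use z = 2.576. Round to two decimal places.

T̂ = 0.6250(11) + 0.3750(20) ≃ 14.3750
SE_est = SD * √(r(1 − r)) = 9.0000 * √0.2344 ≃ 9.0000 * 0.4841 ≃ 4.3571
99% CI: 14.3750 ± 11.2239 ≃ (3.1511, 25.5989)

[3.15, 25.60]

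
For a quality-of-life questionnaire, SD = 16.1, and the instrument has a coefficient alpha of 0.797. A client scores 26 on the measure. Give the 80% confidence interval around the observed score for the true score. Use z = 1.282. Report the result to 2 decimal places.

SEM = 16.100·√(1 − 0.797) ≃ 7.254
1.282 · SEM ≃ 9.300
Interval: (16.700, 35.300)

[16.70, 35.30]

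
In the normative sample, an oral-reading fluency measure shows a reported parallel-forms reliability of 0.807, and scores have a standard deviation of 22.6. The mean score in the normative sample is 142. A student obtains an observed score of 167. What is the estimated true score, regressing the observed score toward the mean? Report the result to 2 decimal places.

T̂ = r·X + (1 − r)·M = 0.80700*167 + 0.19300*142 = 134.76900 + 27.40600 ≈ 162.17500

162.18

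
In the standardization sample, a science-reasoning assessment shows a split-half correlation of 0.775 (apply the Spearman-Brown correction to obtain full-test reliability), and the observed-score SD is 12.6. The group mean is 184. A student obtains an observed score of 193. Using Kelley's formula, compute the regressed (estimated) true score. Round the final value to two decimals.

191.86

Full-length reliability (Spearman-Brown) = 2(0.775)/(1+0.775) ≈ 0.8732
T̂ = 0.8732(193) + 0.1268(184) ≈ 191.8592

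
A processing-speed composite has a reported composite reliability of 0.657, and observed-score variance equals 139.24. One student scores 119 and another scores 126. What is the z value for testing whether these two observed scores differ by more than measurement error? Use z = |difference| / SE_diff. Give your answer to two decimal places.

σ = 139.24^(1/2) = 11.8000
SEM = 11.8000 * √(1 − 0.6570) = 11.8000 * √0.3430 ≈ 11.8000 * 0.5857 ≈ 6.9108
Standard error of the difference = 6.9108·√2 ≈ 9.7734
z = |119 − 126| / 9.7734 = 7 / 9.7734 ≈ 0.7162

0.72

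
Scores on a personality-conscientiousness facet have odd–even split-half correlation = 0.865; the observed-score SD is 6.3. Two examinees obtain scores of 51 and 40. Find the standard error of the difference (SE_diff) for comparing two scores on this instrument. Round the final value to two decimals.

2.40

r_full = 2·0.865 / (1 + 0.865) ≈ 0.92761
SEM = 6.30000·√(1 − 0.92761) ≈ 1.69499
SE_diff = SEM · √2 ≈ 1.69499 · 1.41421 ≈ 2.39708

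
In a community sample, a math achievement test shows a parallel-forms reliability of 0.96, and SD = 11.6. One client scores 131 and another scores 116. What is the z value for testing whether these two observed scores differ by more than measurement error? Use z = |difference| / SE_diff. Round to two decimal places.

4.57

SEM = 11.600 · √(1 − 0.960) = 11.600 · √0.040 ≈ 11.600 · 0.200 ≈ 2.320
SE_diff = SEM · √2 ≈ 2.320 · 1.414 ≈ 3.281
z = |131 − 116| / 3.281 = 15 / 3.281 ≈ 4.572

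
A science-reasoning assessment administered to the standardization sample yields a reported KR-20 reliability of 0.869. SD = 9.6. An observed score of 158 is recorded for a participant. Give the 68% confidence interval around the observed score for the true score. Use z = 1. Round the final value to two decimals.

[154.53, 161.47]

SEM = 9.60000·√(1 − 0.86900) ≈ 3.47462
Half-width = 1·3.47462 ≈ 3.47462
Interval: (154.52538, 161.47462)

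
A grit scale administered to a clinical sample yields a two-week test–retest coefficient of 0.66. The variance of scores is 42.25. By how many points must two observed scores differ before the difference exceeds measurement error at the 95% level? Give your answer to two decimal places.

σ = 42.25^(1/2) = 6.500
SEM = 6.500×√(1 − 0.660) ≈ 3.790
SE_diff = SEM × √2 ≈ 3.790 × 1.414 ≈ 5.360
Smallest detectable difference = 1.96×5.360 ≈ 10.506

10.51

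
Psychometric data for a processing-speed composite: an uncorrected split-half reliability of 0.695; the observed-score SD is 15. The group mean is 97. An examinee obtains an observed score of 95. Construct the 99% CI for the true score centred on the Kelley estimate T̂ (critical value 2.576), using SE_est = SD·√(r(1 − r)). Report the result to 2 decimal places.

Spearman-Brown: r = 2(0.695) / (1 + 0.695) = 1.390 / 1.695 ≃ 0.820
T̂ = 0.820(95) + 0.180(97) ≃ 95.360
SE_est = SD × √(r(1 − r)) = 15.000 × √0.148 ≃ 15.000 × 0.384 ≃ 5.762
CI = 95.360 ± 2.576 × 5.762 → [80.517, 110.203]

[80.52, 110.20]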